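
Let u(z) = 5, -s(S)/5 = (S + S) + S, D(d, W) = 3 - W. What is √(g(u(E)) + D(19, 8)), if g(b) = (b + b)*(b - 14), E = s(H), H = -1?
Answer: I*√95 ≈ 9.7468*I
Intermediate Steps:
s(S) = -15*S (s(S) = -5*((S + S) + S) = -5*(2*S + S) = -15*S)
E = 15 (E = -15*(-1) = 15)
g(b) = 2*b*(-14 + b) (g(b) = (2*b)*(-14 + b) = 2*b*(-14 + b))
√(g(u(E)) + D(19, 8)) = √(2*5*(-14 + 5) + (3 - 1*8)) = √(2*5*(-9) + (3 - 8)) = √(-90 - 5) = √(-95) = I*√95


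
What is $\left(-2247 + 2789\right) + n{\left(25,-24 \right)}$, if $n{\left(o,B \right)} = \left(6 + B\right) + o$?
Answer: $549$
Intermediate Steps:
$n{\left(o,B \right)} = 6 + B + o$
$\left(-2247 + 2789\right) + n{\left(25,-24 \right)} = \left(-2247 + 2789\right) + \left(6 - 24 + 25\right) = 542 + 7 = 549$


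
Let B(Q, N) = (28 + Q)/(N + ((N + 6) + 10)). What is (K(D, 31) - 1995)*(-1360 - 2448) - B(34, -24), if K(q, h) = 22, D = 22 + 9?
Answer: 120210975/16 ≈ 7.5132e+6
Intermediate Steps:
D = 31
B(Q, N) = (28 + Q)/(16 + 2*N) (B(Q, N) = (28 + Q)/(N + ((6 + N) + 10)) = (28 + Q)/(N + (16 + N)) = (28 + Q)/(16 + 2*N))
(K(D, 31) - 1995)*(-1360 - 2448) - B(34, -24) = (22 - 1995)*(-1360 - 2448) - (28 + 34)/(2*(8 - 24)) = -1973*(-3808) - 62/(2*(-16)) = 7513184 - (-1)*62/(2*16) = 7513184 - 1*(-31/16) = 7513184 + 31/16 = 120210975/16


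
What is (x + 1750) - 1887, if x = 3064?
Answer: 2927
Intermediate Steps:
(x + 1750) - 1887 = (3064 + 1750) - 1887 = 4814 - 1887 = 2927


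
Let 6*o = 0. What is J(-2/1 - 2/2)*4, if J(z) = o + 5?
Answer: 20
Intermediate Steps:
o = 0 (o = (1/6)*0 = 0)
J(z) = 5 (J(z) = 0 + 5 = 5)
J(-2/1 - 2/2)*4 = 5*4 = 20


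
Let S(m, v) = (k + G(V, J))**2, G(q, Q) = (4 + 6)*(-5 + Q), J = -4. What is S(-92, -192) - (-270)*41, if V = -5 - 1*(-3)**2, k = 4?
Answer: 18466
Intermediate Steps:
V = -14 (V = -5 - 1*9 = -5 - 9 = -14)
G(q, Q) = -50 + 10*Q (G(q, Q) = 10*(-5 + Q) = -50 + 10*Q)
S(m, v) = 7396 (S(m, v) = (4 + (-50 + 10*(-4)))**2 = (4 + (-50 - 40))**2 = (4 - 90)**2 = (-86)**2 = 7396)
S(-92, -192) - (-270)*41 = 7396 - (-270)*41 = 7396 - 1*(-11070) = 7396 + 11070 = 18466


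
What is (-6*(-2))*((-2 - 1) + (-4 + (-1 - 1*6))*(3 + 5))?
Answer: -1092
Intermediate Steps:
(-6*(-2))*((-2 - 1) + (-4 + (-1 - 1*6))*(3 + 5)) = 12*(-3 + (-4 + (-1 - 6))*8) = 12*(-3 + (-4 - 7)*8) = 12*(-3 - 11*8) = 12*(-3 - 88) = 12*(-91) = -1092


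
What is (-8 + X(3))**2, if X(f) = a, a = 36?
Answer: 784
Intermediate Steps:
X(f) = 36
(-8 + X(3))**2 = (-8 + 36)**2 = 28**2 = 784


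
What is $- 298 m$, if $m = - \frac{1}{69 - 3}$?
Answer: $\frac{149}{33} \approx 4.5152$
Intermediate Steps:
$m = - \frac{1}{66} \approx -0.015152$
$- 298 m = \left(-298\right) \left(- \frac{1}{66}\right) = \frac{149}{33}$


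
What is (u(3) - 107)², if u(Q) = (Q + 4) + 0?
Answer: 10000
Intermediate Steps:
u(Q) = 4 + Q (u(Q) = (4 + Q) + 0 = 4 + Q)
(u(3) - 107)² = ((4 + 3) - 107)² = (7 - 107)² = (-100)² = 10000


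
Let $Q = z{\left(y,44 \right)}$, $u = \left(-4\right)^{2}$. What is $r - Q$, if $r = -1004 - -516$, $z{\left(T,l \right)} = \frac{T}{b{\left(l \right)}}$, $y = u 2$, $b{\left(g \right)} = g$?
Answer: $- \frac{5376}{11} \approx -488.73$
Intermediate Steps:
$u = 16$
$y = 32$ ($y = 16 \cdot 2 = 32$)
$z{\left(T,l \right)} = \frac{T}{l}$
$Q = \frac{8}{11}$ ($Q = \frac{32}{44} = 32 \cdot \frac{1}{44} = \frac{8}{11} \approx 0.72727$)
$r = -488$ ($r = -1004 + 516 = -488$)
$r - Q = -488 - \frac{8}{11} = - \frac{5376}{11}$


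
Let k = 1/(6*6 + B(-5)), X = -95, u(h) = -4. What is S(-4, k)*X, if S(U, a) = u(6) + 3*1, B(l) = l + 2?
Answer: 95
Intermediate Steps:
B(l) = 2 + l
k = 1/33 (k = 1/(6*6 + (2 - 5)) = 1/(36 - 3) = 1/33 ≈ 0.030303)
S(U, a) = -1 (S(U, a) = -4 + 3*1 = -4 + 3 = -1)
S(-4, k)*X = -1*(-95) = 95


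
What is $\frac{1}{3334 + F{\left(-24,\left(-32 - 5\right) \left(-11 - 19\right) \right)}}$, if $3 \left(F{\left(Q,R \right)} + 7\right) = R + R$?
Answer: $\frac{1}{4067} \approx 0.00024588$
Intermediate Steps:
$F{\left(Q,R \right)} = -7 + \frac{2 R}{3}$ ($F{\left(Q,R \right)} = -7 + \frac{R + R}{3} = -7 + \frac{2 R}{3}$)
$\frac{1}{3334 + F{\left(-24,\left(-32 - 5\right) \left(-11 - 19\right) \right)}} = \frac{1}{3334 - \left(7 - \frac{2 \left(-32 - 5\right) \left(-11 - 19\right)}{3}\right)} = \frac{1}{3334 - \left(7 - \frac{2 \left(\left(-37\right) \left(-30\right)\right)}{3}\right)} = \frac{1}{3334 + \left(-7 + \frac{2}{3} \cdot 1110\right)} = \frac{1}{3334 + \left(-7 + 740\right)} = \frac{1}{3334 + 733} = \frac{1}{4067}$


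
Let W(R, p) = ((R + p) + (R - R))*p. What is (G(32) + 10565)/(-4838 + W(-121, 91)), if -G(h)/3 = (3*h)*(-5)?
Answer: -12005/7568 ≈ -1.5863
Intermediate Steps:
W(R, p) = p*(R + p) (W(R, p) = ((R + p) + 0)*p = (R + p)*p = p*(R + p))
G(h) = 45*h (G(h) = -3*3*h*(-5) = -(-45)*h = 45*h)
(G(32) + 10565)/(-4838 + W(-121, 91)) = (45*32 + 10565)/(-4838 + 91*(-121 + 91)) = (1440 + 10565)/(-4838 + 91*(-30)) = 12005/(-4838 - 2730) = 12005/(-7568) = 12005*(-1/7568) = -12005/7568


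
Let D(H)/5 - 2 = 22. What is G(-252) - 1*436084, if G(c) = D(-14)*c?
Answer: -466324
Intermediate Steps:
D(H) = 120 (D(H) = 10 + 5*22 = 10 + 110 = 120)
G(c) = 120*c
G(-252) - 1*436084 = 120*(-252) - 1*436084 = -30240 - 436084 = -466324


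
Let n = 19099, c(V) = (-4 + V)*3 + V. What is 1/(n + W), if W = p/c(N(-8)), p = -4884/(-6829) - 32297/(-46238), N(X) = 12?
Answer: 11367334872/217105175102933 ≈ 5.2359e-5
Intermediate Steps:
p = 446382605/315759302 (p = -4884*(-1/6829) - 32297*(-1/46238) = 4884/6829 + 32297/46238 = 446382605/315759302 ≈ 1.4137)
c(V) = -12 + 4*V (c(V) = (-12 + 3*V) + V = -12 + 4*V)
W = 446382605/11367334872 (W = 446382605/(315759302*(-12 + 4*12)) = 446382605/(315759302*(-12 + 48)) = (446382605/315759302)/36 = (446382605/315759302)*(1/36) = 446382605/11367334872 ≈ 0.039269)
1/(n + W) = 1/(19099 + 446382605/11367334872) = 1/(217105175102933/11367334872) = 11367334872/217105175102933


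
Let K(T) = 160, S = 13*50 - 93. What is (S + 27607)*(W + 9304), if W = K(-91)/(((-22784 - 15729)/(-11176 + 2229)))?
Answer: 10132181277408/38513 ≈ 2.6308e+8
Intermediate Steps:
S = 557 (S = 650 - 93 = 557)
W = 1431520/38513 (W = 160/(((-22784 - 15729)/(-11176 + 2229))) = 160/((-38513/(-8947))) = 160/((-38513*(-1/8947))) = 160/(38513/8947) = 160*(8947/38513) = 1431520/38513 ≈ 37.170)
(S + 27607)*(W + 9304) = (557 + 27607)*(1431520/38513 + 9304) = 28164*(359756472/38513) = 10132181277408/38513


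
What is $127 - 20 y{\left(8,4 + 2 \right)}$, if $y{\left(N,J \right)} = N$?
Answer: $-33$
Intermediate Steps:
$127 - 20 y{\left(8,4 + 2 \right)} = 127 - 160 = -33$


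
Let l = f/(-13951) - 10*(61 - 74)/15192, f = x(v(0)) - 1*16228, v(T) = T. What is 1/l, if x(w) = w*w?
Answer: 105971796/124174703 ≈ 0.85341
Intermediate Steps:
x(w) = w²
f = -16228 (f = 0² - 1*16228 = 0 - 16228 = -16228)
l = 124174703/105971796 (l = -16228/(-13951) - 10*(61 - 74)/15192 = -16228*(-1/13951) - 10*(-13)*(1/15192) = 16228/13951 + 130*(1/15192) = 16228/13951 + 65/7596 = 124174703/105971796 ≈ 1.1718)
1/l = 1/(124174703/105971796) = 105971796/124174703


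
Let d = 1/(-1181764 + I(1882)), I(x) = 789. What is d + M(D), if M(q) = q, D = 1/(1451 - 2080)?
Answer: -1181604/742833275 ≈ -0.0015907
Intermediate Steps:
D = -1/629 (D = 1/(-629) = -1/629 ≈ -0.0015898)
d = -1/1180975 (d = 1/(-1181764 + 789) = 1/(-1180975) = -1/1180975 ≈ -8.4676e-7)
d + M(D) = -1/1180975 - 1/629 = -1181604/742833275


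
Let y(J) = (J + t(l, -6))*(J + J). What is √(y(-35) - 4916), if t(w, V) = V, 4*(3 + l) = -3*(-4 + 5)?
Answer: I*√2046 ≈ 45.233*I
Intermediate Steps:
l = -15/4 (l = -3 + (-3*(-4 + 5))/4 = -3 + (-3*1)/4 = -3 + (¼)*(-3) = -3 - ¾ = -15/4 ≈ -3.7500)
y(J) = 2*J*(-6 + J) (y(J) = (J - 6)*(J + J) = (-6 + J)*(2*J) = 2*J*(-6 + J))
√(y(-35) - 4916) = √(2*(-35)*(-6 - 35) - 4916) = √(2*(-35)*(-41) - 4916) = √(2870 - 4916) = √(-2046) = I*√2046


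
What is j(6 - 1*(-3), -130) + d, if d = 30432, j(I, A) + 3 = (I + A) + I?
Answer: 30317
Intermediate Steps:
j(I, A) = -3 + A + 2*I (j(I, A) = -3 + ((I + A) + I) = -3 + ((A + I) + I) = -3 + (A + 2*I) = -3 + A + 2*I)
j(6 - 1*(-3), -130) + d = (-3 - 130 + 2*(6 - 1*(-3))) + 30432 = (-3 - 130 + 2*(6 + 3)) + 30432 = (-3 - 130 + 2*9) + 30432 = (-3 - 130 + 18) + 30432 = -115 + 30432 = 30317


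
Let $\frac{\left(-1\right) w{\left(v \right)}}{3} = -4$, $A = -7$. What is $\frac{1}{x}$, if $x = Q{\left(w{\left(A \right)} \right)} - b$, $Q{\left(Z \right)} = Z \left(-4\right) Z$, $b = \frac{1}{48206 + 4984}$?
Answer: $- \frac{53190}{30637441} \approx -0.0017361$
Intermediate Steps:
$w{\left(v \right)} = 12$ ($w{\left(v \right)} = \left(-3\right) \left(-4\right) = 12$)
$b = \frac{1}{53190} \approx 1.8801 \cdot 10^{-5}$
$Q{\left(Z \right)} = - 4 Z^{2}$ ($Q{\left(Z \right)} = - 4 Z Z = - 4 Z^{2}$)
$x = - \frac{30637441}{53190}$ ($x = - 4 \cdot 12^{2} - \frac{1}{53190} = \left(-4\right) 144 - \frac{1}{53190} = -576 - \frac{1}{53190} = - \frac{30637441}{53190} \approx -576.0$)
$\frac{1}{x} = \frac{1}{- \frac{30637441}{53190}} = - \frac{53190}{30637441}$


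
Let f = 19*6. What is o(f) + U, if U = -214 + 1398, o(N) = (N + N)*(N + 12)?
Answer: 29912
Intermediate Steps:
f = 114
o(N) = 2*N*(12 + N) (o(N) = (2*N)*(12 + N) = 2*N*(12 + N))
U = 1184
o(f) + U = 2*114*(12 + 114) + 1184 = 2*114*126 + 1184 = 28728 + 1184 = 29912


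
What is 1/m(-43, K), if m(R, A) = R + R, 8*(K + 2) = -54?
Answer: -1/86 ≈ -0.011628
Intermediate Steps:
K = -35/4 (K = -2 + (⅛)*(-54) = -2 - 27/4 = -35/4 ≈ -8.7500)
m(R, A) = 2*R
1/m(-43, K) = 1/(2*(-43)) = 1/(-86) = -1/86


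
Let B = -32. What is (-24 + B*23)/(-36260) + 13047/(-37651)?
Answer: -22223473/68261263 ≈ -0.32556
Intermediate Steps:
(-24 + B*23)/(-36260) + 13047/(-37651) = (-24 - 32*23)/(-36260) + 13047/(-37651) = (-24 - 736)*(-1/36260) + 13047*(-1/37651) = -760*(-1/36260) - 13047/37651 = 38/1813 - 13047/37651 = -22223473/68261263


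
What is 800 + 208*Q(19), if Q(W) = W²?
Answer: 75888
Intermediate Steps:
800 + 208*Q(19) = 800 + 208*19² = 800 + 208*361 = 800 + 75088 = 75888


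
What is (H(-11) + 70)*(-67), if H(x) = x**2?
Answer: -12797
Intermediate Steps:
(H(-11) + 70)*(-67) = ((-11)**2 + 70)*(-67) = (121 + 70)*(-67) = 191*(-67) = -12797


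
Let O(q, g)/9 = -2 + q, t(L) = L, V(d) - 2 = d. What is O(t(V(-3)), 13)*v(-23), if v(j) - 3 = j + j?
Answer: 1161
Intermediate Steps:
v(j) = 3 + 2*j (v(j) = 3 + (j + j) = 3 + 2*j)
V(d) = 2 + d
O(q, g) = -18 + 9*q (O(q, g) = 9*(-2 + q) = -18 + 9*q)
O(t(V(-3)), 13)*v(-23) = (-18 + 9*(2 - 3))*(3 + 2*(-23)) = (-18 + 9*(-1))*(3 - 46) = (-18 - 9)*(-43) = -27*(-43) = 1161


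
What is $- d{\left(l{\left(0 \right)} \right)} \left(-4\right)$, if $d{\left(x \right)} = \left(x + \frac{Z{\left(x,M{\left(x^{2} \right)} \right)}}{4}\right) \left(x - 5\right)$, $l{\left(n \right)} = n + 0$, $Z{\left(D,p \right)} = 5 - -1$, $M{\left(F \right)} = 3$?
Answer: $-30$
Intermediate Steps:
$Z{\left(D,p \right)} = 6$ ($Z{\left(D,p \right)} = 5 + 1 = 6$)
$l{\left(n \right)} = n$
$d{\left(x \right)} = \left(-5 + x\right) \left(\frac{3}{2} + x\right)$ ($d{\left(x \right)} = \left(x + \frac{6}{4}\right) \left(x - 5\right) = \left(x + 6 \cdot \frac{1}{4}\right) \left(-5 + x\right) = \left(x + \frac{3}{2}\right) \left(-5 + x\right) = \left(\frac{3}{2} + x\right) \left(-5 + x\right) = \left(-5 + x\right) \left(\frac{3}{2} + x\right)$)
$- d{\left(l{\left(0 \right)} \right)} \left(-4\right) = - (- \frac{15}{2} + 0^{2} - 0) \left(-4\right) = - (- \frac{15}{2} + 0 + 0) \left(-4\right) = \left(-1\right) \left(- \frac{15}{2}\right) \left(-4\right) = \frac{15}{2} \left(-4\right) = -30$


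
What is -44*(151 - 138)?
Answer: -572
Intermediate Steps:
-44*(151 - 138) = -44*13 = -572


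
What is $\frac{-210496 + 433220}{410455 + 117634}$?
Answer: $\frac{222724}{528089} \approx 0.42175$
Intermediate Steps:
$\frac{-210496 + 433220}{410455 + 117634} = \frac{222724}{528089}$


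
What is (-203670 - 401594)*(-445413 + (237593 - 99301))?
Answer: 185889284944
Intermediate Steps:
(-203670 - 401594)*(-445413 + (237593 - 99301)) = -605264*(-445413 + 138292) = -605264*(-307121) = 185889284944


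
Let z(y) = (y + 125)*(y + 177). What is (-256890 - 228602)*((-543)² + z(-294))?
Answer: -152746464024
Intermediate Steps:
z(y) = (125 + y)*(177 + y)
(-256890 - 228602)*((-543)² + z(-294)) = (-256890 - 228602)*((-543)² + (22125 + (-294)² + 302*(-294))) = -485492*(294849 + (22125 + 86436 - 88788)) = -485492*(294849 + 19773) = -485492*314622 = -152746464024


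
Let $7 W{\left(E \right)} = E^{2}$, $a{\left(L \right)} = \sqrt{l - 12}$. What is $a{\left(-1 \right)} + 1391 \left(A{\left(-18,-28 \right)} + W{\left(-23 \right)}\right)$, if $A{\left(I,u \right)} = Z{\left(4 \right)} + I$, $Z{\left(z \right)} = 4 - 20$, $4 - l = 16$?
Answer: $\frac{404781}{7} + 2 i \sqrt{6} \approx 57826.0 + 4.899 i$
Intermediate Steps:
$l = -12$ ($l = 4 - 16 = -12$)
$Z{\left(z \right)} = -16$ ($Z{\left(z \right)} = 4 - 20 = -16$)
$a{\left(L \right)} = 2 i \sqrt{6}$ ($a{\left(L \right)} = \sqrt{-12 - 12} = \sqrt{-24} = 2 i \sqrt{6}$)
$W{\left(E \right)} = \frac{E^{2}}{7}$
$A{\left(I,u \right)} = -16 + I$
$a{\left(-1 \right)} + 1391 \left(A{\left(-18,-28 \right)} + W{\left(-23 \right)}\right) = 2 i \sqrt{6} + 1391 \left(\left(-16 - 18\right) + \frac{\left(-23\right)^{2}}{7}\right) = 2 i \sqrt{6} + 1391 \left(-34 + \frac{1}{7} \cdot 529\right) = 2 i \sqrt{6} + 1391 \left(-34 + \frac{529}{7}\right) = 2 i \sqrt{6} + 1391 \cdot \frac{291}{7} = 2 i \sqrt{6} + \frac{404781}{7} = \frac{404781}{7} + 2 i \sqrt{6}$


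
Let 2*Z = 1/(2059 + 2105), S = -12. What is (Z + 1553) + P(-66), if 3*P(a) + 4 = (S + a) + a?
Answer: 4174179/2776 ≈ 1503.7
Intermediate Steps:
Z = 1/8328 (Z = 1/(2*(2059 + 2105)) = (½)/4164 = (½)*(1/4164) = 1/8328 ≈ 0.00012008)
P(a) = -16/3 + 2*a/3 (P(a) = -4/3 + ((-12 + a) + a)/3 = -4/3 + (-12 + 2*a)/3 = -4/3 + (-4 + 2*a/3) = -16/3 + 2*a/3)
(Z + 1553) + P(-66) = (1/8328 + 1553) + (-16/3 + (⅔)*(-66)) = 12933385/8328 + (-16/3 - 44) = 12933385/8328 - 148/3 = 4174179/2776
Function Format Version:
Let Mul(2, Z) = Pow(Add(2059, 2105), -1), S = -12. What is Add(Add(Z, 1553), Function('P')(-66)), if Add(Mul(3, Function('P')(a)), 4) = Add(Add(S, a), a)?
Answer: Rational(4174179, 2776) ≈ 1503.7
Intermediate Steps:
Z = Rational(1, 8328) (Z = Mul(Rational(1, 2), Pow(Add(2059, 2105), -1)) = Mul(Rational(1, 2), Pow(4164, -1)) = Mul(Rational(1, 2), Rational(1, 4164)) = Rational(1, 8328) ≈ 0.00012008)
Function('P')(a) = Add(Rational(-16, 3), Mul(Rational(2, 3), a)) (Function('P')(a) = Add(Rational(-4, 3), Mul(Rational(1, 3), Add(Add(-12, a), a))) = Add(Rational(-4, 3), Mul(Rational(1, 3), Add(-12, Mul(2, a)))) = Add(Rational(-4, 3), Add(-4, Mul(Rational(2, 3), a))) = Add(Rational(-16, 3), Mul(Rational(2, 3), a)))
Add(Add(Z, 1553), Function('P')(-66)) = Add(Add(Rational(1, 8328), 1553), Add(Rational(-16, 3), Mul(Rational(2, 3), -66))) = Add(Rational(12933385, 8328), Add(Rational(-16, 3), -44)) = Add(Rational(12933385, 8328), Rational(-148, 3)) = Rational(4174179, 2776)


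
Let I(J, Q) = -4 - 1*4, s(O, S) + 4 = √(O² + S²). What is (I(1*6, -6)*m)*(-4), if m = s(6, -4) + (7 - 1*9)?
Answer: -192 + 64*√13 ≈ 38.755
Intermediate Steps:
s(O, S) = -4 + √(O² + S²)
I(J, Q) = -8 (I(J, Q) = -4 - 4 = -8)
m = -6 + 2*√13 (m = (-4 + √(6² + (-4)²)) + (7 - 1*9) = (-4 + √(36 + 16)) + (7 - 9) = (-4 + √52) - 2 = (-4 + 2*√13) - 2 = -6 + 2*√13 ≈ 1.2111)
(I(1*6, -6)*m)*(-4) = -8*(-6 + 2*√13)*(-4) = (48 - 16*√13)*(-4) = -192 + 64*√13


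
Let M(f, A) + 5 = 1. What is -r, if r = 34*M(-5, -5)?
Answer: 136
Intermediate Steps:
M(f, A) = -4 (M(f, A) = -5 + 1 = -4)
r = -136 (r = 34*(-4) = -136)
-r = -1*(-136) = 136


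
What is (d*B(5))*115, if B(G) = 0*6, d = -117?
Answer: 0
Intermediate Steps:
B(G) = 0
(d*B(5))*115 = -117*0*115 = 0*115 = 0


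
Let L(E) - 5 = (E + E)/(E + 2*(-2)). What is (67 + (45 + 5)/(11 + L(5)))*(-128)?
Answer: -114688/13 ≈ -8822.2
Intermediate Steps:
L(E) = 5 + 2*E/(-4 + E) (L(E) = 5 + (E + E)/(E + 2*(-2)) = 5 + (2*E)/(E - 4) = 5 + (2*E)/(-4 + E) = 5 + 2*E/(-4 + E))
(67 + (45 + 5)/(11 + L(5)))*(-128) = (67 + (45 + 5)/(11 + (-20 + 7*5)/(-4 + 5)))*(-128) = (67 + 50/(11 + (-20 + 35)/1))*(-128) = (67 + 50/(11 + 1*15))*(-128) = (67 + 50/(11 + 15))*(-128) = (67 + 50/26)*(-128) = (67 + 50*(1/26))*(-128) = (67 + 25/13)*(-128) = (896/13)*(-128) = -114688/13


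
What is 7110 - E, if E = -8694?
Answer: 15804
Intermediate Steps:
7110 - E = 7110 - 1*(-8694) = 7110 + 8694 = 15804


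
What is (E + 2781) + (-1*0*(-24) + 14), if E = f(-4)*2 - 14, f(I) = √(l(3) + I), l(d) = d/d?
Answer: 2781 + 2*I*√3 ≈ 2781.0 + 3.4641*I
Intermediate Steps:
l(d) = 1
f(I) = √(1 + I)
E = -14 + 2*I*√3 (E = √(1 - 4)*2 - 14 = √(-3)*2 - 14 = (I*√3)*2 - 14 = 2*I*√3 - 14 = -14 + 2*I*√3 ≈ -14.0 + 3.4641*I)
(E + 2781) + (-1*0*(-24) + 14) = ((-14 + 2*I*√3) + 2781) + (-1*0*(-24) + 14) = (2767 + 2*I*√3) + (0*(-24) + 14) = (2767 + 2*I*√3) + (0 + 14) = (2767 + 2*I*√3) + 14 = 2781 + 2*I*√3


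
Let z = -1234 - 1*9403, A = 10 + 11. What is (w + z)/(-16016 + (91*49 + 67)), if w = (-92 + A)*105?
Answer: 9046/5745 ≈ 1.5746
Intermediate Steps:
A = 21
w = -7455 (w = (-92 + 21)*105 = -71*105 = -7455)
z = -10637 (z = -1234 - 9403 = -10637)
(w + z)/(-16016 + (91*49 + 67)) = (-7455 - 10637)/(-16016 + (91*49 + 67)) = -18092/(-16016 + (4459 + 67)) = -18092/(-16016 + 4526) = -18092/(-11490) = -18092*(-1/11490) = 9046/5745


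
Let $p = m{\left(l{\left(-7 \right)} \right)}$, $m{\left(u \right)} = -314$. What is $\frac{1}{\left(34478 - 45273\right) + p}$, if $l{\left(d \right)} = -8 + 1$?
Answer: $- \frac{1}{11109} \approx -9.0017 \cdot 10^{-5}$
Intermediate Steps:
$l{\left(d \right)} = -7$
$p = -314$
$\frac{1}{\left(34478 - 45273\right) + p} = \frac{1}{\left(34478 - 45273\right) - 314} = \frac{1}{-10795 - 314} = \frac{1}{-11109} = - \frac{1}{11109}$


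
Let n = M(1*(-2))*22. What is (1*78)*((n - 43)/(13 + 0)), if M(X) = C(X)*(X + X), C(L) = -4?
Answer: 1854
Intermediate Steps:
M(X) = -8*X (M(X) = -4*(X + X) = -8*X)
n = 352 (n = -8*(-2)*22 = 16*22 = 352)
(1*78)*((n - 43)/(13 + 0)) = (1*78)*((352 - 43)/(13 + 0)) = 78*(309/13) = 1854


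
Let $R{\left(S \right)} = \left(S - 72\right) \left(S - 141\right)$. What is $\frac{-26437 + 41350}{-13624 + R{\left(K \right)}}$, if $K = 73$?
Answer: $- \frac{4971}{4564} \approx -1.0892$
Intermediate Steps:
$R{\left(S \right)} = \left(-141 + S\right) \left(-72 + S\right)$ ($R{\left(S \right)} = \left(-72 + S\right) \left(-141 + S\right) = \left(-141 + S\right) \left(-72 + S\right)$)
$\frac{-26437 + 41350}{-13624 + R{\left(K \right)}} = \frac{-26437 + 41350}{-13624 + \left(10152 + 73^{2} - 15549\right)} = \frac{14913}{-13624 + \left(10152 + 5329 - 15549\right)} = \frac{14913}{-13624 - 68} = \frac{14913}{-13692} = 14913 \left(- \frac{1}{13692}\right) = - \frac{4971}{4564}$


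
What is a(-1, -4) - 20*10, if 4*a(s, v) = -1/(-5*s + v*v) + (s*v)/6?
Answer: -16787/84 ≈ -199.85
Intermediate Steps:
a(s, v) = -1/(4*(v**2 - 5*s)) + s*v/24 (a(s, v) = (-1/(-5*s + v*v) + (s*v)/6)/4 = (-1/(-5*s + v**2) + (s*v)*(1/6))/4 = (-1/(v**2 - 5*s) + s*v/6)/4 = -1/(4*(v**2 - 5*s)) + s*v/24)
a(-1, -4) - 20*10 = (6 - 1*(-1)*(-4)**3 + 5*(-4)*(-1)**2)/(24*(-1*(-4)**2 + 5*(-1))) - 20*10 = (6 - 1*(-1)*(-64) + 5*(-4)*1)/(24*(-1*16 - 5)) - 200 = (6 - 64 - 20)/(24*(-16 - 5)) - 200 = (1/24)*(-78)/(-21) - 200 = (1/24)*(-1/21)*(-78) - 200 = 13/84 - 200 = -16787/84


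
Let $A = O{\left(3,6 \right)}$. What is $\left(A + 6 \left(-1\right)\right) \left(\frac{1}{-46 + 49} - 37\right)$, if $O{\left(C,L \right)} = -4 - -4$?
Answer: $220$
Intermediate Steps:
$O{\left(C,L \right)} = 0$ ($O{\left(C,L \right)} = -4 + 4 = 0$)
$A = 0$
$\left(A + 6 \left(-1\right)\right) \left(\frac{1}{-46 + 49} - 37\right) = \left(0 + 6 \left(-1\right)\right) \left(\frac{1}{-46 + 49} - 37\right) = \left(0 - 6\right) \left(\frac{1}{3} - 37\right) = - 6 \left(\frac{1}{3} - 37\right) = \left(-6\right) \left(- \frac{110}{3}\right) = 220$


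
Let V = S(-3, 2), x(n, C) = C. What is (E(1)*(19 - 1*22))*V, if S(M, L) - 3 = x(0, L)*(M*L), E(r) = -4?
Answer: -108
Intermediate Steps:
S(M, L) = 3 + M*L² (S(M, L) = 3 + L*(M*L) = 3 + L*(L*M) = 3 + M*L²)
V = -9 (V = 3 - 3*2² = 3 - 3*4 = 3 - 12 = -9)
(E(1)*(19 - 1*22))*V = -4*(19 - 1*22)*(-9) = -4*(19 - 22)*(-9) = -4*(-3)*(-9) = 12*(-9) = -108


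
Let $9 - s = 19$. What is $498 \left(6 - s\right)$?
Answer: $7968$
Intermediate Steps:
$s = -10$ ($s = 9 - 19 = -10$)
$498 \left(6 - s\right) = 498 \left(6 - -10\right) = 498 \left(6 + 10\right) = 498 \cdot 16 = 7968$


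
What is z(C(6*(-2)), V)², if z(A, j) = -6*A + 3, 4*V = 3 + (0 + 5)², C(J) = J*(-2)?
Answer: 19881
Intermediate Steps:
C(J) = -2*J
V = 7 (V = (3 + (0 + 5)²)/4 = (3 + 5²)/4 = (3 + 25)/4 = (¼)*28 = 7)
z(A, j) = 3 - 6*A
z(C(6*(-2)), V)² = (3 - (-12)*6*(-2))² = (3 - (-12)*(-12))² = (3 - 6*24)² = (3 - 144)² = (-141)² = 19881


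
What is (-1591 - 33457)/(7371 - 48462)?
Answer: 35048/41091 ≈ 0.85294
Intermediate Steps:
(-1591 - 33457)/(7371 - 48462) = -35048/(-41091) = -35048*(-1/41091) = 35048/41091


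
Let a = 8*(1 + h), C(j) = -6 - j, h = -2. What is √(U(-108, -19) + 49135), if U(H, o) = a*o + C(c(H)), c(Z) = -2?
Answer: √49283 ≈ 222.00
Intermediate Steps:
a = -8 (a = 8*(1 - 2) = 8*(-1) = -8)
U(H, o) = -4 - 8*o (U(H, o) = -8*o + (-6 - 1*(-2)) = -8*o + (-6 + 2) = -8*o - 4 = -4 - 8*o)
√(U(-108, -19) + 49135) = √((-4 - 8*(-19)) + 49135) = √((-4 + 152) + 49135) = √(148 + 49135) = √49283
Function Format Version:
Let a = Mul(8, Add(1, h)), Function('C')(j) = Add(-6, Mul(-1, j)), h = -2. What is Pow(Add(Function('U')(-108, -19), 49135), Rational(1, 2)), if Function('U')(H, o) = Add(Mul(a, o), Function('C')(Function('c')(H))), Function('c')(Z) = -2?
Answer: Pow(49283, Rational(1, 2)) ≈ 222.00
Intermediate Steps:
a = -8 (a = Mul(8, Add(1, -2)) = Mul(8, -1) = -8)
Function('U')(H, o) = Add(-4, Mul(-8, o)) (Function('U')(H, o) = Add(Mul(-8, o), Add(-6, Mul(-1, -2))) = Add(Mul(-8, o), Add(-6, 2)) = Add(Mul(-8, o), -4) = Add(-4, Mul(-8, o)))
Pow(Add(Function('U')(-108, -19), 49135), Rational(1, 2)) = Pow(Add(Add(-4, Mul(-8, -19)), 49135), Rational(1, 2)) = Pow(Add(Add(-4, 152), 49135), Rational(1, 2)) = Pow(Add(148, 49135), Rational(1, 2)) = Pow(49283, Rational(1, 2))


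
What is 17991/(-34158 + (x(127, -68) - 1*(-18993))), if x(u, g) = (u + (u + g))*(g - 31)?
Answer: -1999/3731 ≈ -0.53578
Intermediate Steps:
x(u, g) = (-31 + g)*(g + 2*u) (x(u, g) = (u + (g + u))*(-31 + g) = (g + 2*u)*(-31 + g) = (-31 + g)*(g + 2*u))
17991/(-34158 + (x(127, -68) - 1*(-18993))) = 17991/(-34158 + (((-68)² - 62*127 - 31*(-68) + 2*(-68)*127) - 1*(-18993))) = 17991/(-34158 + ((4624 - 7874 + 2108 - 17272) + 18993)) = 17991/(-34158 + (-18414 + 18993)) = 17991/(-34158 + 579) = 17991/(-33579) = 17991*(-1/33579) = -1999/3731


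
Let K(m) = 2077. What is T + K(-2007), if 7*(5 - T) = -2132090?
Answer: 2146664/7 ≈ 3.0667e+5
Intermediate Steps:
T = 2132125/7 (T = 5 - 1/7*(-2132090) = 5 + 2132090/7 = 2132125/7 ≈ 3.0459e+5)
T + K(-2007) = 2132125/7 + 2077 = 2146664/7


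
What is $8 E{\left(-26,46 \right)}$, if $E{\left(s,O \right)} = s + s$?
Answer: $-416$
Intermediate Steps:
$E{\left(s,O \right)} = 2 s$
$8 E{\left(-26,46 \right)} = 8 \cdot 2 \left(-26\right) = 8 \left(-52\right) = -416$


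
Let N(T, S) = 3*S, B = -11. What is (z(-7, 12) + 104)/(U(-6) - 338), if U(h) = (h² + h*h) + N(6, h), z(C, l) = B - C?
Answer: -25/71 ≈ -0.35211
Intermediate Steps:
z(C, l) = -11 - C
U(h) = 2*h² + 3*h (U(h) = (h² + h*h) + 3*h = (h² + h²) + 3*h = 2*h² + 3*h)
(z(-7, 12) + 104)/(U(-6) - 338) = ((-11 - 1*(-7)) + 104)/(-6*(3 + 2*(-6)) - 338) = ((-11 + 7) + 104)/(-6*(3 - 12) - 338) = (-4 + 104)/(-6*(-9) - 338) = 100/(54 - 338) = 100/(-284) = 100*(-1/284) = -25/71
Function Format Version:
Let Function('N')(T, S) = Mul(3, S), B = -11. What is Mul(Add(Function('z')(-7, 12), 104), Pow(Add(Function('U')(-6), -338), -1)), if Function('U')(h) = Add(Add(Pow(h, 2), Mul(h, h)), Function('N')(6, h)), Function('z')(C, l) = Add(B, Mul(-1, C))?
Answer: Rational(-25, 71) ≈ -0.35211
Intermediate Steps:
Function('z')(C, l) = Add(-11, Mul(-1, C))
Function('U')(h) = Add(Mul(2, Pow(h, 2)), Mul(3, h)) (Function('U')(h) = Add(Add(Pow(h, 2), Mul(h, h)), Mul(3, h)) = Add(Add(Pow(h, 2), Pow(h, 2)), Mul(3, h)) = Add(Mul(2, Pow(h, 2)), Mul(3, h)))
Mul(Add(Function('z')(-7, 12), 104), Pow(Add(Function('U')(-6), -338), -1)) = Mul(Add(Add(-11, Mul(-1, -7)), 104), Pow(Add(Mul(-6, Add(3, Mul(2, -6))), -338), -1)) = Mul(Add(Add(-11, 7), 104), Pow(Add(Mul(-6, Add(3, -12)), -338), -1)) = Mul(Add(-4, 104), Pow(Add(Mul(-6, -9), -338), -1)) = Mul(100, Pow(Add(54, -338), -1)) = Mul(100, Pow(-284, -1)) = Mul(100, Rational(-1, 284)) = Rational(-25, 71)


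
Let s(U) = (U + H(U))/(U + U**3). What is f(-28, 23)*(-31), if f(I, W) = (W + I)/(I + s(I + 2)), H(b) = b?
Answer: -104935/18954 ≈ -5.5363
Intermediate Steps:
s(U) = 2*U/(U + U**3) (s(U) = (U + U)/(U + U**3) = (2*U)/(U + U**3) = 2*U/(U + U**3))
f(I, W) = (I + W)/(I + 2/(1 + (2 + I)**2)) (f(I, W) = (W + I)/(I + 2/(1 + (I + 2)**2)) = (I + W)/(I + 2/(1 + (2 + I)**2)))
f(-28, 23)*(-31) = ((-28 + 23)*(2 - 28 + (2 - 28)**3)/(4 + 2*(-28) - 28*(2 - 28 + (2 - 28)**3)))*(-31) = (-5*(2 - 28 + (-26)**3)/(4 - 56 - 28*(2 - 28 + (-26)**3)))*(-31) = (-5*(2 - 28 - 17576)/(4 - 56 - 28*(2 - 28 - 17576)))*(-31) = (-5*(-17602)/(4 - 56 - 28*(-17602)))*(-31) = (-5*(-17602)/(4 - 56 + 492856))*(-31) = (-5*(-17602)/492804)*(-31) = ((1/492804)*(-5)*(-17602))*(-31) = (3385/18954)*(-31) = -104935/18954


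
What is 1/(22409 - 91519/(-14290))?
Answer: 14290/320316129 ≈ 4.4612e-5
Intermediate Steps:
1/(22409 - 91519/(-14290)) = 1/(22409 - 91519*(-1)/14290) = 1/(22409 - 1*(-91519/14290)) = 1/(22409 + 91519/14290) = 1/(320316129/14290) = 14290/320316129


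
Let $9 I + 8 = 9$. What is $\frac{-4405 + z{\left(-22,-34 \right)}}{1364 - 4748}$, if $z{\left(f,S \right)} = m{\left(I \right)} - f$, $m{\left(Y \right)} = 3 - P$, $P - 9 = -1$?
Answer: $\frac{1097}{846} \approx 1.2967$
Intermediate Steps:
$P = 8$ ($P = 9 - 1 = 8$)
$I = \frac{1}{9}$ ($I = - \frac{8}{9} + \frac{1}{9} \cdot 9 = - \frac{8}{9} + 1 = \frac{1}{9} \approx 0.11111$)
$m{\left(Y \right)} = -5$ ($m{\left(Y \right)} = 3 - 8 = -5$)
$z{\left(f,S \right)} = -5 - f$
$\frac{-4405 + z{\left(-22,-34 \right)}}{1364 - 4748} = \frac{-4405 - -17}{1364 - 4748} = \frac{-4405 + \left(-5 + 22\right)}{-3384} = \left(-4405 + 17\right) \left(- \frac{1}{3384}\right) = \left(-4388\right) \left(- \frac{1}{3384}\right) = \frac{1097}{846}$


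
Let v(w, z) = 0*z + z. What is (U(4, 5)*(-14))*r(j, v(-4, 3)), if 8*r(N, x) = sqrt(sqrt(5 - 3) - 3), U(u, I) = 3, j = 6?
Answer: -21*I*sqrt(3 - sqrt(2))/4 ≈ -6.6112*I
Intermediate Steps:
v(w, z) = z (v(w, z) = 0 + z = z)
r(N, x) = sqrt(-3 + sqrt(2))/8 (r(N, x) = sqrt(sqrt(5 - 3) - 3)/8 = sqrt(sqrt(2) - 3)/8 = sqrt(-3 + sqrt(2))/8)
(U(4, 5)*(-14))*r(j, v(-4, 3)) = (3*(-14))*(sqrt(-3 + sqrt(2))/8) = -21*sqrt(-3 + sqrt(2))/4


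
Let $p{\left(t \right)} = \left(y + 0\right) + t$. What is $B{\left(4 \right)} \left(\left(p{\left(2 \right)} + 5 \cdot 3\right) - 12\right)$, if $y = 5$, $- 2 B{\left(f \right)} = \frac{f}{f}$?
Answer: $-5$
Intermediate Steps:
$B{\left(f \right)} = - \frac{1}{2}$ ($B{\left(f \right)} = - \frac{f \frac{1}{f}}{2} = \left(- \frac{1}{2}\right) 1 = - \frac{1}{2}$)
$p{\left(t \right)} = 5 + t$ ($p{\left(t \right)} = \left(5 + 0\right) + t = 5 + t$)
$B{\left(4 \right)} \left(\left(p{\left(2 \right)} + 5 \cdot 3\right) - 12\right) = - \frac{\left(\left(5 + 2\right) + 5 \cdot 3\right) - 12}{2} = - \frac{\left(7 + 15\right) - 12}{2} = - \frac{22 - 12}{2} = \left(- \frac{1}{2}\right) 10 = -5$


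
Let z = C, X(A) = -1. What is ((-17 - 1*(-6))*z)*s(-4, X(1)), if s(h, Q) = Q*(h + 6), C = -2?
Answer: -44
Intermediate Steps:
s(h, Q) = Q*(6 + h)
z = -2
((-17 - 1*(-6))*z)*s(-4, X(1)) = ((-17 - 1*(-6))*(-2))*(-(6 - 4)) = ((-17 + 6)*(-2))*(-1*2) = -11*(-2)*(-2) = 22*(-2) = -44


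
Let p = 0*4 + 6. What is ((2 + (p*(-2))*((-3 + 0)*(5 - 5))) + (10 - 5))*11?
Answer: 77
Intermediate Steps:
p = 6 (p = 0 + 6 = 6)
((2 + (p*(-2))*((-3 + 0)*(5 - 5))) + (10 - 5))*11 = ((2 + (6*(-2))*((-3 + 0)*(5 - 5))) + (10 - 5))*11 = ((2 - (-36)*0) + 5)*11 = ((2 - 12*0) + 5)*11 = ((2 + 0) + 5)*11 = (2 + 5)*11 = 7*11 = 77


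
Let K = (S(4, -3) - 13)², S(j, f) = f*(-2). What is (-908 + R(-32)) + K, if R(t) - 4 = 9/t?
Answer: -27369/32 ≈ -855.28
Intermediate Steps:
S(j, f) = -2*f
K = 49 (K = (-2*(-3) - 13)² = (6 - 13)² = (-7)² = 49)
R(t) = 4 + 9/t
(-908 + R(-32)) + K = (-908 + (4 + 9/(-32))) + 49 = (-908 + (4 + 9*(-1/32))) + 49 = (-908 + (4 - 9/32)) + 49 = (-908 + 119/32) + 49 = -28937/32 + 49 = -27369/32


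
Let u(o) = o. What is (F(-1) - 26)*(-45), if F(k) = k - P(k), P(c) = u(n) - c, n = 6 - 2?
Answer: 1440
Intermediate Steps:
n = 4
P(c) = 4 - c
F(k) = -4 + 2*k (F(k) = k - (4 - k) = k + (-4 + k) = -4 + 2*k)
(F(-1) - 26)*(-45) = ((-4 + 2*(-1)) - 26)*(-45) = ((-4 - 2) - 26)*(-45) = (-6 - 26)*(-45) = -32*(-45) = 1440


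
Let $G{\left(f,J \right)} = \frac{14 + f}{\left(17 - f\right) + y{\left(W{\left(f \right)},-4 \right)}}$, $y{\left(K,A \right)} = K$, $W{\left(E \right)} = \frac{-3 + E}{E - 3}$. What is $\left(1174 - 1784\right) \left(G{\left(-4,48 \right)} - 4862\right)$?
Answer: $\frac{32620970}{11} \approx 2.9655 \cdot 10^{6}$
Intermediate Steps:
$W{\left(E \right)} = 1$ ($W{\left(E \right)} = \frac{-3 + E}{-3 + E} = 1$)
$G{\left(f,J \right)} = \frac{14 + f}{18 - f}$ ($G{\left(f,J \right)} = \frac{14 + f}{\left(17 - f\right) + 1} = \frac{14 + f}{18 - f}$)
$\left(1174 - 1784\right) \left(G{\left(-4,48 \right)} - 4862\right) = \left(1174 - 1784\right) \left(\frac{14 - 4}{18 - -4} - 4862\right) = - 610 \left(\frac{1}{18 + 4} \cdot 10 - 4862\right) = - 610 \left(\frac{1}{22} \cdot 10 - 4862\right) = - 610 \left(\frac{5}{11} - 4862\right) = \left(-610\right) \left(- \frac{53477}{11}\right) = \frac{32620970}{11}$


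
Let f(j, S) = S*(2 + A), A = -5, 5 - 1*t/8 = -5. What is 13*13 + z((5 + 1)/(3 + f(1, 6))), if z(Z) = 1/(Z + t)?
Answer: 67267/398 ≈ 169.01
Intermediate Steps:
t = 80 (t = 40 - 8*(-5) = 40 + 40 = 80)
f(j, S) = -3*S (f(j, S) = S*(2 - 5) = S*(-3) = -3*S)
z(Z) = 1/(80 + Z) (z(Z) = 1/(Z + 80) = 1/(80 + Z))
13*13 + z((5 + 1)/(3 + f(1, 6))) = 13*13 + 1/(80 + (5 + 1)/(3 - 3*6)) = 169 + 1/(80 + 6/(3 - 18)) = 169 + 1/(80 + 6/(-15)) = 169 + 1/(80 + 6*(-1/15)) = 169 + 1/(80 - ⅖) = 169 + 1/(398/5) = 169 + 5/398 = 67267/398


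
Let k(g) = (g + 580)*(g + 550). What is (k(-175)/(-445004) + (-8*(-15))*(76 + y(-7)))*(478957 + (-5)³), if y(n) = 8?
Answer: 536948850774060/111251 ≈ 4.8265e+9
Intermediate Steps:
k(g) = (550 + g)*(580 + g) (k(g) = (580 + g)*(550 + g) = (550 + g)*(580 + g))
(k(-175)/(-445004) + (-8*(-15))*(76 + y(-7)))*(478957 + (-5)³) = ((319000 + (-175)² + 1130*(-175))/(-445004) + (-8*(-15))*(76 + 8))*(478957 + (-5)³) = ((319000 + 30625 - 197750)*(-1/445004) + 120*84)*(478957 - 125) = (151875*(-1/445004) + 10080)*478832 = (-151875/445004 + 10080)*478832 = (4485488445/445004)*478832 = 536948850774060/111251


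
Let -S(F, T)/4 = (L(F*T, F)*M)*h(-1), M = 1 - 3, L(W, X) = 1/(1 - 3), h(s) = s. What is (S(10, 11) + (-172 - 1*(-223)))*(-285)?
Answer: -15675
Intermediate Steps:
L(W, X) = -1/2 (L(W, X) = 1/(-2) = -1/2)
M = -2
S(F, T) = 4 (S(F, T) = -4*(-1/2*(-2))*(-1) = -4*(-1) = 4)
(S(10, 11) + (-172 - 1*(-223)))*(-285) = (4 + (-172 - 1*(-223)))*(-285) = (4 + (-172 + 223))*(-285) = (4 + 51)*(-285) = 55*(-285) = -15675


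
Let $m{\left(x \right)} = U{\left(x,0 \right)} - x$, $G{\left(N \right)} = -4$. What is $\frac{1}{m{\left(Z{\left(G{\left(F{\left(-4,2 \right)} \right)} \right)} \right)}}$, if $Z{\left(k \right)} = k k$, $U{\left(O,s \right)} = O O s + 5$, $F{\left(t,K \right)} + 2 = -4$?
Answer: $- \frac{1}{11} \approx -0.090909$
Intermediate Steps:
$F{\left(t,K \right)} = -6$ ($F{\left(t,K \right)} = -2 - 4 = -6$)
$U{\left(O,s \right)} = 5 + s O^{2}$ ($U{\left(O,s \right)} = O^{2} s + 5 = s O^{2} + 5 = 5 + s O^{2}$)
$Z{\left(k \right)} = k^{2}$
$m{\left(x \right)} = 5 - x$ ($m{\left(x \right)} = \left(5 + 0 x^{2}\right) - x = \left(5 + 0\right) - x = 5 - x$)
$\frac{1}{m{\left(Z{\left(G{\left(F{\left(-4,2 \right)} \right)} \right)} \right)}} = \frac{1}{5 - \left(-4\right)^{2}} = \frac{1}{5 - 16} = \frac{1}{-11} = - \frac{1}{11}$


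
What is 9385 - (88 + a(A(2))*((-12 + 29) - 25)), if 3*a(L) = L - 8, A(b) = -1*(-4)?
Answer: 27859/3 ≈ 9286.3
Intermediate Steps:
A(b) = 4
a(L) = -8/3 + L/3 (a(L) = (L - 8)/3 = (-8 + L)/3 = -8/3 + L/3)
9385 - (88 + a(A(2))*((-12 + 29) - 25)) = 9385 - (88 + (-8/3 + (1/3)*4)*((-12 + 29) - 25)) = 9385 - (88 + (-8/3 + 4/3)*(17 - 25)) = 9385 - (88 - 4/3*(-8)) = 9385 - (88 + 32/3) = 9385 - 1*296/3 = 9385 - 296/3 = 27859/3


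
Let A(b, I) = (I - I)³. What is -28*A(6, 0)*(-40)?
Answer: 0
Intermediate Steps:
A(b, I) = 0 (A(b, I) = 0³ = 0)
-28*A(6, 0)*(-40) = -28*0*(-40) = 0*(-40) = 0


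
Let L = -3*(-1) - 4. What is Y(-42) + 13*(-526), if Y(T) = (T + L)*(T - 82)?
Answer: -1506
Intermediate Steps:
L = -1 (L = 3 - 4 = -1)
Y(T) = (-1 + T)*(-82 + T) (Y(T) = (T - 1)*(T - 82) = (-1 + T)*(-82 + T))
Y(-42) + 13*(-526) = (82 + (-42)**2 - 83*(-42)) + 13*(-526) = (82 + 1764 + 3486) - 6838 = 5332 - 6838 = -1506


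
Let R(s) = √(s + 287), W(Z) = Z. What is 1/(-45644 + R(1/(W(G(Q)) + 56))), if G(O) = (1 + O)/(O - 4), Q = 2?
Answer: -4975196/227087814939 - √3410065/227087814939 ≈ -2.1917e-5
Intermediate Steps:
G(O) = (1 + O)/(-4 + O)
R(s) = √(287 + s)
1/(-45644 + R(1/(W(G(Q)) + 56))) = 1/(-45644 + √(287 + 1/((1 + 2)/(-4 + 2) + 56))) = 1/(-45644 + √(287 + 1/(3/(-2) + 56))) = 1/(-45644 + √(287 + 1/(-½*3 + 56))) = 1/(-45644 + √(287 + 1/(-3/2 + 56))) = 1/(-45644 + √(287 + 1/(109/2))) = 1/(-45644 + √(287 + 2/109)) = 1/(-45644 + √(31285/109)) = 1/(-45644 + √3410065/109)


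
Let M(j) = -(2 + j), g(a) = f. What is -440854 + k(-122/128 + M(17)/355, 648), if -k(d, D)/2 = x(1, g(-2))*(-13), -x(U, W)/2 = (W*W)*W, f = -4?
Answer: -437526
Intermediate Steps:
g(a) = -4
x(U, W) = -2*W³ (x(U, W) = -2*W*W*W = -2*W²*W = -2*W³)
M(j) = -2 - j
k(d, D) = 3328 (k(d, D) = -2*(-2*(-4)³)*(-13) = -2*(-2*(-64))*(-13) = -256*(-13) = -2*(-1664) = 3328)
-440854 + k(-122/128 + M(17)/355, 648) = -440854 + 3328 = -437526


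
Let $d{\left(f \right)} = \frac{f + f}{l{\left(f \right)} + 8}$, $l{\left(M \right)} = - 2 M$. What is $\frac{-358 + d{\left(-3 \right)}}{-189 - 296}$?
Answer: $\frac{2509}{3395} \approx 0.73903$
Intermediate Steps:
$d{\left(f \right)} = \frac{2 f}{8 - 2 f}$ ($d{\left(f \right)} = \frac{f + f}{- 2 f + 8} = \frac{2 f}{8 - 2 f}$)
$\frac{-358 + d{\left(-3 \right)}}{-189 - 296} = \frac{-358 - - \frac{3}{-4 - 3}}{-189 - 296} = \frac{-358 - - \frac{3}{-7}}{-485} = \left(-358 - \left(-3\right) \left(- \frac{1}{7}\right)\right) \left(- \frac{1}{485}\right) = \left(-358 - \frac{3}{7}\right) \left(- \frac{1}{485}\right) = \left(- \frac{2509}{7}\right) \left(- \frac{1}{485}\right) = \frac{2509}{3395}$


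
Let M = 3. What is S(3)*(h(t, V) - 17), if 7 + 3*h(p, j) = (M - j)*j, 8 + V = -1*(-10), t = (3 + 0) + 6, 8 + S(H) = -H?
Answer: 616/3 ≈ 205.33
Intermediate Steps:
S(H) = -8 - H
t = 9 (t = 3 + 6 = 9)
V = 2 (V = -8 - 1*(-10) = -8 + 10 = 2)
h(p, j) = -7/3 + j*(3 - j)/3 (h(p, j) = -7/3 + ((3 - j)*j)/3 = -7/3 + (j*(3 - j))/3 = -7/3 + j*(3 - j)/3)
S(3)*(h(t, V) - 17) = (-8 - 1*3)*((-7/3 + 2 - ⅓*2²) - 17) = (-8 - 3)*((-7/3 + 2 - ⅓*4) - 17) = -11*((-7/3 + 2 - 4/3) - 17) = -11*(-5/3 - 17) = -11*(-56/3) = 616/3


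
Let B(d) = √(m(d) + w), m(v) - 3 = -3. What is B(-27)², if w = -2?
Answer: -2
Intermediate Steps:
m(v) = 0 (m(v) = 3 - 3 = 0)
B(d) = I*√2 (B(d) = √(0 - 2) = √(-2) = I*√2)
B(-27)² = (I*√2)² = -2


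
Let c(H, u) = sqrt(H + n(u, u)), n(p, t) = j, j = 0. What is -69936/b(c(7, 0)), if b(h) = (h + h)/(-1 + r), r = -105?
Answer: 3706608*sqrt(7)/7 ≈ 1.4010e+6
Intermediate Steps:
n(p, t) = 0
c(H, u) = sqrt(H) (c(H, u) = sqrt(H + 0) = sqrt(H))
b(h) = -h/53 (b(h) = (h + h)/(-1 - 105) = (2*h)/(-106) = (2*h)*(-1/106) = -h/53)
-69936/b(c(7, 0)) = -69936*(-53*sqrt(7)/7) = -(-3706608)*sqrt(7)/7 = 3706608*sqrt(7)/7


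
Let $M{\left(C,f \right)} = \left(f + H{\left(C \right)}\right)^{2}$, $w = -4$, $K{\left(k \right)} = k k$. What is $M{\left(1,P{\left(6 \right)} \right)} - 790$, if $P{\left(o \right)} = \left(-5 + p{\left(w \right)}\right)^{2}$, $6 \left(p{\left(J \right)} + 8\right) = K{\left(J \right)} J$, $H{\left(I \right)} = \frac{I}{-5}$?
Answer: $\frac{633238666}{2025} \approx 3.1271 \cdot 10^{5}$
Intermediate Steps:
$H{\left(I \right)} = - \frac{I}{5}$ ($H{\left(I \right)} = I \left(- \frac{1}{5}\right) = - \frac{I}{5}$)
$K{\left(k \right)} = k^{2}$
$p{\left(J \right)} = -8 + \frac{J^{3}}{6}$ ($p{\left(J \right)} = -8 + \frac{J^{2} J}{6} = -8 + \frac{J^{3}}{6}$)
$P{\left(o \right)} = \frac{5041}{9}$ ($P{\left(o \right)} = \left(-5 + \left(-8 + \frac{\left(-4\right)^{3}}{6}\right)\right)^{2} = \left(-5 + \left(-8 + \frac{1}{6} \left(-64\right)\right)\right)^{2} = \left(-5 - \frac{56}{3}\right)^{2} = \left(- \frac{71}{3}\right)^{2} = \frac{5041}{9}$)
$M{\left(C,f \right)} = \left(f - \frac{C}{5}\right)^{2}$
$M{\left(1,P{\left(6 \right)} \right)} - 790 = \frac{\left(1 - \frac{25205}{9}\right)^{2}}{25} - 790 = \frac{\left(- \frac{25196}{9}\right)^{2}}{25} - 790 = \frac{1}{25} \cdot \frac{634838416}{81} - 790 = \frac{634838416}{2025} - 790 = \frac{633238666}{2025}$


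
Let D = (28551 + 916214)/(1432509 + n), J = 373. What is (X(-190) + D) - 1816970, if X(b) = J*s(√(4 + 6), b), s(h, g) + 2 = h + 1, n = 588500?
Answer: -3672865614322/2021009 + 373*√10 ≈ -1.8162e+6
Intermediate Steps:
s(h, g) = -1 + h (s(h, g) = -2 + (h + 1) = -2 + (1 + h) = -1 + h)
X(b) = -373 + 373*√10 (X(b) = 373*(-1 + √(4 + 6)) = 373*(-1 + √10) = -373 + 373*√10)
D = 944765/2021009 (D = (28551 + 916214)/(1432509 + 588500) = 944765/2021009 ≈ 0.46747)
(X(-190) + D) - 1816970 = ((-373 + 373*√10) + 944765/2021009) - 1816970 = (-752891592/2021009 + 373*√10) - 1816970 = -3672865614322/2021009 + 373*√10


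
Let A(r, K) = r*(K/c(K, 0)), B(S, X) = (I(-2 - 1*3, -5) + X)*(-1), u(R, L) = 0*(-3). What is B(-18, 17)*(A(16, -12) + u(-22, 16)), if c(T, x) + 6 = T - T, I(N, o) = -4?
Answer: -416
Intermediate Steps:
u(R, L) = 0
c(T, x) = -6 (c(T, x) = -6 + (T - T) = -6 + 0 = -6)
B(S, X) = 4 - X (B(S, X) = (-4 + X)*(-1) = 4 - X)
A(r, K) = -K*r/6 (A(r, K) = r*(K/(-6)) = r*(K*(-⅙)) = r*(-K/6) = -K*r/6)
B(-18, 17)*(A(16, -12) + u(-22, 16)) = (4 - 1*17)*(-⅙*(-12)*16 + 0) = (4 - 17)*(32 + 0) = -13*32 = -416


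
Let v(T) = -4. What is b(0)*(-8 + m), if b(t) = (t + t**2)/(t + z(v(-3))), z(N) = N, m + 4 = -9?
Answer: 0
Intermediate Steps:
m = -13 (m = -4 - 9 = -13)
b(t) = (t + t**2)/(-4 + t) (b(t) = (t + t**2)/(t - 4) = (t + t**2)/(-4 + t))
b(0)*(-8 + m) = (0*(1 + 0)/(-4 + 0))*(-8 - 13) = (0*1/(-4))*(-21) = (0*(-1/4)*1)*(-21) = 0*(-21) = 0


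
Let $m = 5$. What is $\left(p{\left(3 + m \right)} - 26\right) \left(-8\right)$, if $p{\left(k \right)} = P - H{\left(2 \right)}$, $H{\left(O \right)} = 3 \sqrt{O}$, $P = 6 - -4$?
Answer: $128 + 24 \sqrt{2} \approx 161.94$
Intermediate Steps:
$P = 10$ ($P = 6 + 4 = 10$)
$p{\left(k \right)} = 10 - 3 \sqrt{2}$
$\left(p{\left(3 + m \right)} - 26\right) \left(-8\right) = \left(\left(10 - 3 \sqrt{2}\right) - 26\right) \left(-8\right) = \left(-16 - 3 \sqrt{2}\right) \left(-8\right) = 128 + 24 \sqrt{2}$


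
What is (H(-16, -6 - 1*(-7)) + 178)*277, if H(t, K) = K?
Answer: 49583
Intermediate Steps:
(H(-16, -6 - 1*(-7)) + 178)*277 = ((-6 - 1*(-7)) + 178)*277 = ((-6 + 7) + 178)*277 = (1 + 178)*277 = 179*277 = 49583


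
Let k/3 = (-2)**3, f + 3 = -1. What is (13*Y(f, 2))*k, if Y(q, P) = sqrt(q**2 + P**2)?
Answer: -624*sqrt(5) ≈ -1395.3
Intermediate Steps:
f = -4 (f = -3 - 1 = -4)
k = -24 (k = 3*(-2)**3 = 3*(-8) = -24)
Y(q, P) = sqrt(P**2 + q**2)
(13*Y(f, 2))*k = (13*sqrt(2**2 + (-4)**2))*(-24) = (13*sqrt(4 + 16))*(-24) = (13*sqrt(20))*(-24) = (13*(2*sqrt(5)))*(-24) = (26*sqrt(5))*(-24) = -624*sqrt(5)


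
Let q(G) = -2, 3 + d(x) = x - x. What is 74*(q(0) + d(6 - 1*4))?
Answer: -370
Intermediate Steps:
d(x) = -3 (d(x) = -3 + (x - x) = -3 + 0 = -3)
74*(q(0) + d(6 - 1*4)) = 74*(-2 - 3) = 74*(-5) = -370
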